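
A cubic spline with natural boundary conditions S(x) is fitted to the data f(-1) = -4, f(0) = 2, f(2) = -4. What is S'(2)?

-6

With M_i denoting the second derivative at x_i, h_i = 1, 2, and Δ_i = (y_(i+1) − y_i)/h_i = 6, -3:
  1·M_0 + 6·M_1 + 2·M_2 = 6(Δ_1 - Δ_0) = -54
Natural end conditions: M_0 = M_2 = 0.
Solving the tridiagonal system: M_0 = 0, M_1 = -9, M_2 = 0.
On [0, 2], S'(x) = b_1 + 2c_1·x + 3d_1·x² with b_1 = Δ_1 - h_1(2M_1 + M_2)/6 = 3, c_1 = M_1/2 = -9/2, d_1 = (M_2 - M_1)/(6h_1) = 3/4. So S'(2) = -6.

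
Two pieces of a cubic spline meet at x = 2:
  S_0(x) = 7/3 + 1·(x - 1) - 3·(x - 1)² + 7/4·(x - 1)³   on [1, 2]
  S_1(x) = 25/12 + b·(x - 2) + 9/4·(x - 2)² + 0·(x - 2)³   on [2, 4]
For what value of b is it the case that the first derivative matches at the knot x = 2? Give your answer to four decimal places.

S_0'(x) = 1 - 6·(x - 1) + 21/4·(x - 1)², so S_0'(2) = 1/4. On the right, S_1'(2) = b, so b = 1/4.

0.2500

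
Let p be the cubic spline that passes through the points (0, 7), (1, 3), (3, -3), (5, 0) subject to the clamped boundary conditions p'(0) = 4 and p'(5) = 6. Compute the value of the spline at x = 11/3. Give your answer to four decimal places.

-3.3945

Put M_i = p'' at the i-th knot. Here h = (1, 2, 2) and Δ = (-4, -3, 3/2), so the interior equations h_(i-1)·M_(i-1) + 2(h_(i-1)+h_i)·M_i + h_i·M_(i+1) = 6(Δ_i − Δ_(i-1)) read
  1·M_0 + 6·M_1 + 2·M_2 = 6(Δ_1 - Δ_0) = 6
  2·M_1 + 8·M_2 + 2·M_3 = 6(Δ_2 - Δ_1) = 27
Clamped end conditions give two more equations: 2h_0·M_0 + h_0·M_1 = 6(Δ_0 - p'(0)) = -48 and h_2·M_2 + 2h_2·M_3 = 6(p'(5) - Δ_2) = 27.
Solving the tridiagonal system: M_0 = -613/23, M_1 = 122/23, M_2 = 19/46, M_3 = 301/46.
On [3, 5], p(x) = -3 - 22/23·(x - 3) + 19/92·(x - 3)² + 47/92·(x - 3)³.
With (x - 3) = 2/3: p(11/3) = -2108/621.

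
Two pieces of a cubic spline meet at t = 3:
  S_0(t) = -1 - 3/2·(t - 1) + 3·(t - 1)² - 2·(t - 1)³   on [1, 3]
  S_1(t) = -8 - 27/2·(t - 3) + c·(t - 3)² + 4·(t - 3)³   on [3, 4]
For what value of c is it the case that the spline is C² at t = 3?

-9

S_0''(t) = 6 - 12·(t - 1), so S_0''(3) = -18. On the right, S_1''(3) = 2c, so c = -9.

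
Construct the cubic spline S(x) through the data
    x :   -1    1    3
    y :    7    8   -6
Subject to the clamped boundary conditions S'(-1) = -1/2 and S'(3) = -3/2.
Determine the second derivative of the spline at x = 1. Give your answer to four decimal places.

-10.7500

Put M_i = S'' at the i-th knot. Here h = (2, 2) and Δ = (1/2, -7), so the interior equations h_(i-1)·M_(i-1) + 2(h_(i-1)+h_i)·M_i + h_i·M_(i+1) = 6(Δ_i − Δ_(i-1)) read
  2·M_0 + 8·M_1 + 2·M_2 = 6(Δ_1 - Δ_0) = -45
Clamped end conditions give two more equations: 2h_0·M_0 + h_0·M_1 = 6(Δ_0 - S'(-1)) = 6 and h_1·M_1 + 2h_1·M_2 = 6(S'(3) - Δ_1) = 33.
Hence M_0 = 55/8, M_1 = -43/4, M_2 = 109/8.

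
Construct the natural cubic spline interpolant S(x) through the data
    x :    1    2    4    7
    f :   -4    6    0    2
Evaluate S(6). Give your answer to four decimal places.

-0.9524

Let M_i = S''(x_i). Step sizes h_i = 1, 2, 3; slopes of the chords Δ_i = (y_(i+1) - y_i)/h_i = 10, -3, 2/3.
  1·M_0 + 6·M_1 + 2·M_2 = 6(Δ_1 - Δ_0) = -78
  2·M_1 + 10·M_2 + 3·M_3 = 6(Δ_2 - Δ_1) = 22
Natural end conditions: M_0 = M_3 = 0.
Forward elimination and back-substitution give M_0 = 0, M_1 = -103/7, M_2 = 36/7, M_3 = 0.
On [4, 7], S(x) = 0 - 94/21·(x - 4) + 18/7·(x - 4)² - 2/7·(x - 4)³.
With (x - 4) = 2: S(6) = -20/21.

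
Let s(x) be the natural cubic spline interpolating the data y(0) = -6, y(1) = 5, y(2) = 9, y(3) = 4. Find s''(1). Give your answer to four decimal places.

-7.6000

Let M_i = s''(x_i). Step sizes h_i = 1, 1, 1; slopes of the chords Δ_i = (y_(i+1) - y_i)/h_i = 11, 4, -5.
  1·M_0 + 4·M_1 + 1·M_2 = 6(Δ_1 - Δ_0) = -42
  1·M_1 + 4·M_2 + 1·M_3 = 6(Δ_2 - Δ_1) = -54
Natural end conditions: M_0 = M_3 = 0.
Hence M_0 = 0, M_1 = -38/5, M_2 = -58/5, M_3 = 0.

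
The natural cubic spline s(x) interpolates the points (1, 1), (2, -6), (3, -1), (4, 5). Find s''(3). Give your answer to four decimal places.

Put M_i = s'' at the i-th knot. Here h = (1, 1, 1) and Δ = (-7, 5, 6), so the interior equations h_(i-1)·M_(i-1) + 2(h_(i-1)+h_i)·M_i + h_i·M_(i+1) = 6(Δ_i − Δ_(i-1)) read
  1·M_0 + 4·M_1 + 1·M_2 = 6(Δ_1 - Δ_0) = 72
  1·M_1 + 4·M_2 + 1·M_3 = 6(Δ_2 - Δ_1) = 6
Natural end conditions: M_0 = M_3 = 0.
Solving the tridiagonal system: M_0 = 0, M_1 = 94/5, M_2 = -16/5, M_3 = 0.

-3.2000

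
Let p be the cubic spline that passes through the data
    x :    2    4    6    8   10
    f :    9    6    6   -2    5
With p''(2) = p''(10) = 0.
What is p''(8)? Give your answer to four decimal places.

With m_i denoting the second derivative at x_i, h_i = 2, 2, 2, 2, and Δ_i = (y_(i+1) − y_i)/h_i = -3/2, 0, -4, 7/2:
  2·m_0 + 8·m_1 + 2·m_2 = 6(Δ_1 - Δ_0) = 9
  2·m_1 + 8·m_2 + 2·m_3 = 6(Δ_2 - Δ_1) = -24
  2·m_2 + 8·m_3 + 2·m_4 = 6(Δ_3 - Δ_2) = 45
Natural end conditions: m_0 = m_4 = 0.
Forward elimination and back-substitution give m_0 = 0, m_1 = 69/28, m_2 = -75/14, m_3 = 195/28, m_4 = 0.

6.9643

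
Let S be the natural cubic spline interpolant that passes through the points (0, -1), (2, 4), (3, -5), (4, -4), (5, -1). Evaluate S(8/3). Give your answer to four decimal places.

Let M_i = S''(x_i). Step sizes h_i = 2, 1, 1, 1; slopes of the chords Δ_i = (y_(i+1) - y_i)/h_i = 5/2, -9, 1, 3.
  2·M_0 + 6·M_1 + 1·M_2 = 6(Δ_1 - Δ_0) = -69
  1·M_1 + 4·M_2 + 1·M_3 = 6(Δ_2 - Δ_1) = 60
  1·M_2 + 4·M_3 + 1·M_4 = 6(Δ_3 - Δ_2) = 12
Natural end conditions: M_0 = M_4 = 0.
Hence M_0 = 0, M_1 = -1263/86, M_2 = 822/43, M_3 = -153/86, M_4 = 0.
On [2, 3], S(x) = 4 - 627/86·(x - 2) - 1263/172·(x - 2)² + 969/172·(x - 2)³.
With (x - 2) = 2/3: S(8/3) = -950/387.

-2.4548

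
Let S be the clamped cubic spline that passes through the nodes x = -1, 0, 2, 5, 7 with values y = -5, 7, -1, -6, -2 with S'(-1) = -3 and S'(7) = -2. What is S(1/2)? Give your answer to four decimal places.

10.1078

Put σ_i = S'' at the i-th knot. Here h = (1, 2, 3, 2) and Δ = (12, -4, -5/3, 2), so the interior equations h_(i-1)·σ_(i-1) + 2(h_(i-1)+h_i)·σ_i + h_i·σ_(i+1) = 6(Δ_i − Δ_(i-1)) read
  1·σ_0 + 6·σ_1 + 2·σ_2 = 6(Δ_1 - Δ_0) = -96
  2·σ_1 + 10·σ_2 + 3·σ_3 = 6(Δ_2 - Δ_1) = 14
  3·σ_2 + 10·σ_3 + 2·σ_4 = 6(Δ_3 - Δ_2) = 22
Clamped end conditions give two more equations: 2h_0·σ_0 + h_0·σ_1 = 6(Δ_0 - S'(-1)) = 90 and h_3·σ_3 + 2h_3·σ_4 = 6(S'(7) - Δ_3) = -24.
Forward elimination and back-substitution give σ_0 = 16108/273, σ_1 = -7646/273, σ_2 = 1780/273, σ_3 = 146/91, σ_4 = -619/91.
On [0, 2], S(x) = 7 + 3412/273·x - 3823/273·x² + 1571/546·x³.
With x = 1/2: S(1/2) = 14717/1456.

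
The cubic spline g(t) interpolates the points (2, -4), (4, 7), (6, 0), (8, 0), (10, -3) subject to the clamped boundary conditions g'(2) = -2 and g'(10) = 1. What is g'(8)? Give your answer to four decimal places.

-0.5804

With m_i denoting the second derivative at x_i, h_i = 2, 2, 2, 2, and Δ_i = (y_(i+1) − y_i)/h_i = 11/2, -7/2, 0, -3/2:
  2·m_0 + 8·m_1 + 2·m_2 = 6(Δ_1 - Δ_0) = -54
  2·m_1 + 8·m_2 + 2·m_3 = 6(Δ_2 - Δ_1) = 21
  2·m_2 + 8·m_3 + 2·m_4 = 6(Δ_3 - Δ_2) = -9
Clamped end conditions give two more equations: 2h_0·m_0 + h_0·m_1 = 6(Δ_0 - g'(2)) = 45 and h_3·m_3 + 2h_3·m_4 = 6(g'(10) - Δ_3) = 15.
Solving the tridiagonal system: m_0 = 1983/112, m_1 = -723/56, m_2 = 111/16, m_3 = -243/56, m_4 = 663/112.
On [8, 10], g'(t) = b_3 + 2c_3·(t - 8) + 3d_3·(t - 8)² with b_3 = Δ_3 - h_3(2m_3 + m_4)/6 = -65/112, c_3 = m_3/2 = -243/112, d_3 = (m_4 - m_3)/(6h_3) = 383/448. So g'(8) = -65/112.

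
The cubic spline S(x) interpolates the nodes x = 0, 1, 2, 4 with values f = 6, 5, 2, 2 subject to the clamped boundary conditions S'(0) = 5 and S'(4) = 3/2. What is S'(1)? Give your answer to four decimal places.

-3.7500

With M_i denoting the second derivative at x_i, h_i = 1, 1, 2, and Δ_i = (y_(i+1) − y_i)/h_i = -1, -3, 0:
  1·M_0 + 4·M_1 + 1·M_2 = 6(Δ_1 - Δ_0) = -12
  1·M_1 + 6·M_2 + 2·M_3 = 6(Δ_2 - Δ_1) = 18
Clamped end conditions give two more equations: 2h_0·M_0 + h_0·M_1 = 6(Δ_0 - S'(0)) = -36 and h_2·M_2 + 2h_2·M_3 = 6(S'(4) - Δ_2) = 9.
Forward elimination and back-substitution give M_0 = -37/2, M_1 = 1, M_2 = 5/2, M_3 = 1.
On [1, 2], S'(x) = b_1 + 2c_1·(x - 1) + 3d_1·(x - 1)² with b_1 = Δ_1 - h_1(2M_1 + M_2)/6 = -15/4, c_1 = M_1/2 = 1/2, d_1 = (M_2 - M_1)/(6h_1) = 1/4. So S'(1) = -15/4.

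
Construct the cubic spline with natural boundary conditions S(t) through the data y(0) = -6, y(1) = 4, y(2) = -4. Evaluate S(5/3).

0

Let σ_i = S''(x_i). Step sizes h_i = 1, 1; slopes of the chords Δ_i = (y_(i+1) - y_i)/h_i = 10, -8.
  1·σ_0 + 4·σ_1 + 1·σ_2 = 6(Δ_1 - Δ_0) = -108
Natural end conditions: σ_0 = σ_2 = 0.
Solving: σ_0 = 0, σ_1 = -27, σ_2 = 0.
On [1, 2], S(t) = 4 + 1·(t - 1) - 27/2·(t - 1)² + 9/2·(t - 1)³.
With (t - 1) = 2/3: S(5/3) = 0.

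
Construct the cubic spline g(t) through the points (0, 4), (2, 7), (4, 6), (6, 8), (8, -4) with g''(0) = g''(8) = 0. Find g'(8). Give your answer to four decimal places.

Put M_i = g'' at the i-th knot. Here h = (2, 2, 2, 2) and Δ = (3/2, -1/2, 1, -6), so the interior equations h_(i-1)·M_(i-1) + 2(h_(i-1)+h_i)·M_i + h_i·M_(i+1) = 6(Δ_i − Δ_(i-1)) read
  2·M_0 + 8·M_1 + 2·M_2 = 6(Δ_1 - Δ_0) = -12
  2·M_1 + 8·M_2 + 2·M_3 = 6(Δ_2 - Δ_1) = 9
  2·M_2 + 8·M_3 + 2·M_4 = 6(Δ_3 - Δ_2) = -42
Natural end conditions: M_0 = M_4 = 0.
Solving: M_0 = 0, M_1 = -129/56, M_2 = 45/14, M_3 = -339/56, M_4 = 0.
On [6, 8], g'(t) = b_3 + 2c_3·(t - 6) + 3d_3·(t - 6)² with b_3 = Δ_3 - h_3(2M_3 + M_4)/6 = -55/28, c_3 = M_3/2 = -339/112, d_3 = (M_4 - M_3)/(6h_3) = 113/224. So g'(8) = -449/56.

-8.0179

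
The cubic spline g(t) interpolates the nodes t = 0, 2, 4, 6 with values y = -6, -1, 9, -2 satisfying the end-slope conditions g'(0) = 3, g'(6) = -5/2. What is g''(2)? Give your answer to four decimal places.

5.7667

Write m_i for g''(x_i). With h_i = 2, 2, 2 and divided differences Δ_i = 5/2, 5, -11/2, the continuity of g' gives the tridiagonal system
  2·m_0 + 8·m_1 + 2·m_2 = 6(Δ_1 - Δ_0) = 15
  2·m_1 + 8·m_2 + 2·m_3 = 6(Δ_2 - Δ_1) = -63
Clamped end conditions give two more equations: 2h_0·m_0 + h_0·m_1 = 6(Δ_0 - g'(0)) = -3 and h_2·m_2 + 2h_2·m_3 = 6(g'(6) - Δ_2) = 18.
Forward elimination and back-substitution give m_0 = -109/30, m_1 = 173/30, m_2 = -179/15, m_3 = 157/15.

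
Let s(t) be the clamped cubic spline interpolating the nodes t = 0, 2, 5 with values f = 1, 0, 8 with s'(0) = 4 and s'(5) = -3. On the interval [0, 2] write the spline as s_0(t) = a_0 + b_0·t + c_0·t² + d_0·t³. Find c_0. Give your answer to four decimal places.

-5.0250

Put M_i = s'' at the i-th knot. Here h = (2, 3) and Δ = (-1/2, 8/3), so the interior equations h_(i-1)·M_(i-1) + 2(h_(i-1)+h_i)·M_i + h_i·M_(i+1) = 6(Δ_i − Δ_(i-1)) read
  2·M_0 + 10·M_1 + 3·M_2 = 6(Δ_1 - Δ_0) = 19
Clamped end conditions give two more equations: 2h_0·M_0 + h_0·M_1 = 6(Δ_0 - s'(0)) = -27 and h_1·M_1 + 2h_1·M_2 = 6(s'(5) - Δ_1) = -34.
Solving the tridiagonal system: M_0 = -201/20, M_1 = 33/5, M_2 = -269/30.
On [0, 2], with s_0(t) = a_0 + b_0·t + c_0·t² + d_0·t³: c_0 = M_0/2 = -201/40, d_0 = (M_1 - M_0)/(6h_0) = 111/80, b_0 = Δ_0 - h_0(2M_0 + M_1)/6 = 4.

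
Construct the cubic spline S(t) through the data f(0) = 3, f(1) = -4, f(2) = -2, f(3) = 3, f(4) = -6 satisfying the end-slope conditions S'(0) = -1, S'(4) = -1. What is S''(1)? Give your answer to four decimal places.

Put σ_i = S'' at the i-th knot. Here h = (1, 1, 1, 1) and Δ = (-7, 2, 5, -9), so the interior equations h_(i-1)·σ_(i-1) + 2(h_(i-1)+h_i)·σ_i + h_i·σ_(i+1) = 6(Δ_i − Δ_(i-1)) read
  1·σ_0 + 4·σ_1 + 1·σ_2 = 6(Δ_1 - Δ_0) = 54
  1·σ_1 + 4·σ_2 + 1·σ_3 = 6(Δ_2 - Δ_1) = 18
  1·σ_2 + 4·σ_3 + 1·σ_4 = 6(Δ_3 - Δ_2) = -84
Clamped end conditions give two more equations: 2h_0·σ_0 + h_0·σ_1 = 6(Δ_0 - S'(0)) = -36 and h_3·σ_3 + 2h_3·σ_4 = 6(S'(4) - Δ_3) = 48.
Solving: σ_0 = -759/28, σ_1 = 255/14, σ_2 = 33/4, σ_3 = -465/14, σ_4 = 1137/28.

18.2143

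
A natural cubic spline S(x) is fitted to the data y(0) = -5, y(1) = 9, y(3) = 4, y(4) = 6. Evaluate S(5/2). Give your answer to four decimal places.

5.9531

Put σ_i = S'' at the i-th knot. Here h = (1, 2, 1) and Δ = (14, -5/2, 2), so the interior equations h_(i-1)·σ_(i-1) + 2(h_(i-1)+h_i)·σ_i + h_i·σ_(i+1) = 6(Δ_i − Δ_(i-1)) read
  1·σ_0 + 6·σ_1 + 2·σ_2 = 6(Δ_1 - Δ_0) = -99
  2·σ_1 + 6·σ_2 + 1·σ_3 = 6(Δ_2 - Δ_1) = 27
Natural end conditions: σ_0 = σ_3 = 0.
Solving the tridiagonal system: σ_0 = 0, σ_1 = -81/4, σ_2 = 45/4, σ_3 = 0.
On [1, 3], S(x) = 9 + 29/4·(x - 1) - 81/8·(x - 1)² + 21/8·(x - 1)³.
With (x - 1) = 3/2: S(5/2) = 381/64.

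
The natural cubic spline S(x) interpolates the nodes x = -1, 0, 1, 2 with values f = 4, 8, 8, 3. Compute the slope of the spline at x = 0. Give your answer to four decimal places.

Put M_i = S'' at the i-th knot. Here h = (1, 1, 1) and Δ = (4, 0, -5), so the interior equations h_(i-1)·M_(i-1) + 2(h_(i-1)+h_i)·M_i + h_i·M_(i+1) = 6(Δ_i − Δ_(i-1)) read
  1·M_0 + 4·M_1 + 1·M_2 = 6(Δ_1 - Δ_0) = -24
  1·M_1 + 4·M_2 + 1·M_3 = 6(Δ_2 - Δ_1) = -30
Natural end conditions: M_0 = M_3 = 0.
Hence M_0 = 0, M_1 = -22/5, M_2 = -32/5, M_3 = 0.
On [0, 1], S'(x) = b_1 + 2c_1·x + 3d_1·x² with b_1 = Δ_1 - h_1(2M_1 + M_2)/6 = 38/15, c_1 = M_1/2 = -11/5, d_1 = (M_2 - M_1)/(6h_1) = -1/3. So S'(0) = 38/15.

2.5333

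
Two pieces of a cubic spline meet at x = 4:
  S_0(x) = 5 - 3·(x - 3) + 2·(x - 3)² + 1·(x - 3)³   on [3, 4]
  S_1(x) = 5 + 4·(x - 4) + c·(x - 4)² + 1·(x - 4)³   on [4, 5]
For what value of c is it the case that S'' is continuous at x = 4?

5

S_0''(x) = 4 + 6·(x - 3), so S_0''(4) = 10. On the right, S_1''(4) = 2c, so c = 5.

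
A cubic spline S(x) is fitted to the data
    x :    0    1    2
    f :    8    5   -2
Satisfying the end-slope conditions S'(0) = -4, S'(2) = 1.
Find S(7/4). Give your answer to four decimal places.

-1.3633

Write M_i for S''(x_i). With h_i = 1, 1 and divided differences Δ_i = -3, -7, the continuity of S' gives the tridiagonal system
  1·M_0 + 4·M_1 + 1·M_2 = 6(Δ_1 - Δ_0) = -24
Clamped end conditions give two more equations: 2h_0·M_0 + h_0·M_1 = 6(Δ_0 - S'(0)) = 6 and h_1·M_1 + 2h_1·M_2 = 6(S'(2) - Δ_1) = 48.
Forward elimination and back-substitution give M_0 = 23/2, M_1 = -17, M_2 = 65/2.
On [1, 2], S(x) = 5 - 27/4·(x - 1) - 17/2·(x - 1)² + 33/4·(x - 1)³.
With (x - 1) = 3/4: S(7/4) = -349/256.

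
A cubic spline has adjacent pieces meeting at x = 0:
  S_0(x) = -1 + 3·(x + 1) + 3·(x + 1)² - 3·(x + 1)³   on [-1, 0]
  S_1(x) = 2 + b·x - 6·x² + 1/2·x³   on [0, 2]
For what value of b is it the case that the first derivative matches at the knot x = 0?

0

S_0'(x) = 3 + 6·(x + 1) - 9·(x + 1)², so S_0'(0) = 0. On the right, S_1'(0) = b, so b = 0.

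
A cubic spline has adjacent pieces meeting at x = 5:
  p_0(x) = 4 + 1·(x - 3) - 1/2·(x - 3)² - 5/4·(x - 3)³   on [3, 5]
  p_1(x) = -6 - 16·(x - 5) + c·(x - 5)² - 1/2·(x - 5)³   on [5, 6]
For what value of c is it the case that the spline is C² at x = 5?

-8

p_0''(x) = -1 - 15/2·(x - 3), so p_0''(5) = -16. On the right, p_1''(5) = 2c, so c = -8.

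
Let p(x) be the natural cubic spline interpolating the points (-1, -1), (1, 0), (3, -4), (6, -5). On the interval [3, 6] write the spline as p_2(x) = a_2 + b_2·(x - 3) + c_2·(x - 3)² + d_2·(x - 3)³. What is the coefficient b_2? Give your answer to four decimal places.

Put M_i = p'' at the i-th knot. Here h = (2, 2, 3) and Δ = (1/2, -2, -1/3), so the interior equations h_(i-1)·M_(i-1) + 2(h_(i-1)+h_i)·M_i + h_i·M_(i+1) = 6(Δ_i − Δ_(i-1)) read
  2·M_0 + 8·M_1 + 2·M_2 = 6(Δ_1 - Δ_0) = -15
  2·M_1 + 10·M_2 + 3·M_3 = 6(Δ_2 - Δ_1) = 10
Natural end conditions: M_0 = M_3 = 0.
Solving: M_0 = 0, M_1 = -85/38, M_2 = 55/38, M_3 = 0.
On [3, 6], with p_2(x) = a_2 + b_2·(x - 3) + c_2·(x - 3)² + d_2·(x - 3)³: c_2 = M_2/2 = 55/76, d_2 = (M_3 - M_2)/(6h_2) = -55/684, b_2 = Δ_2 - h_2(2M_2 + M_3)/6 = -203/114.

-1.7807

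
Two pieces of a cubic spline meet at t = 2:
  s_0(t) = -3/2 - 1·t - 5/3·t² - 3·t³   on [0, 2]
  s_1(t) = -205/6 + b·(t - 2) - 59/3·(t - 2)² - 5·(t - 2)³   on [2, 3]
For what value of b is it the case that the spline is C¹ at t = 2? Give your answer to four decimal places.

-43.6667

s_0'(t) = -1 - 10/3·t - 9·t², so s_0'(2) = -131/3. On the right, s_1'(2) = b, so b = -131/3.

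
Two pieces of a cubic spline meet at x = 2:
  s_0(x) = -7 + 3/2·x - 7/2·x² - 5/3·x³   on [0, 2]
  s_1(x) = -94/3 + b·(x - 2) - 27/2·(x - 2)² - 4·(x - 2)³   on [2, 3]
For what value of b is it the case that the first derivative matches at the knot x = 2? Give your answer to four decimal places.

s_0'(x) = 3/2 - 7·x - 5·x², so s_0'(2) = -65/2. On the right, s_1'(2) = b, so b = -65/2.

-32.5000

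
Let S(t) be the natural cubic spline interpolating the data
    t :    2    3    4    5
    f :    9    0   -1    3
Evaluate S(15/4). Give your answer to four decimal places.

-1.4344

Put σ_i = S'' at the i-th knot. Here h = (1, 1, 1) and Δ = (-9, -1, 4), so the interior equations h_(i-1)·σ_(i-1) + 2(h_(i-1)+h_i)·σ_i + h_i·σ_(i+1) = 6(Δ_i − Δ_(i-1)) read
  1·σ_0 + 4·σ_1 + 1·σ_2 = 6(Δ_1 - Δ_0) = 48
  1·σ_1 + 4·σ_2 + 1·σ_3 = 6(Δ_2 - Δ_1) = 30
Natural end conditions: σ_0 = σ_3 = 0.
Forward elimination and back-substitution give σ_0 = 0, σ_1 = 54/5, σ_2 = 24/5, σ_3 = 0.
On [3, 4], S(t) = 0 - 27/5·(t - 3) + 27/5·(t - 3)² - 1·(t - 3)³.
With (t - 3) = 3/4: S(15/4) = -459/320.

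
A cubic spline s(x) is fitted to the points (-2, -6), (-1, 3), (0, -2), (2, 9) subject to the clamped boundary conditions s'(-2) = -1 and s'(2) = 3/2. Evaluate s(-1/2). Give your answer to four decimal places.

1.5170

Let σ_i = s''(x_i). Step sizes h_i = 1, 1, 2; slopes of the chords Δ_i = (y_(i+1) - y_i)/h_i = 9, -5, 11/2.
  1·σ_0 + 4·σ_1 + 1·σ_2 = 6(Δ_1 - Δ_0) = -84
  1·σ_1 + 6·σ_2 + 2·σ_3 = 6(Δ_2 - Δ_1) = 63
Clamped end conditions give two more equations: 2h_0·σ_0 + h_0·σ_1 = 6(Δ_0 - s'(-2)) = 60 and h_2·σ_2 + 2h_2·σ_3 = 6(s'(2) - Δ_2) = -24.
Solving the tridiagonal system: σ_0 = 545/11, σ_1 = -430/11, σ_2 = 251/11, σ_3 = -383/22.
On [-1, 0], s(x) = 3 + 93/22·(x + 1) - 215/11·(x + 1)² + 227/22·(x + 1)³.
With (x + 1) = 1/2: s(-1/2) = 267/176.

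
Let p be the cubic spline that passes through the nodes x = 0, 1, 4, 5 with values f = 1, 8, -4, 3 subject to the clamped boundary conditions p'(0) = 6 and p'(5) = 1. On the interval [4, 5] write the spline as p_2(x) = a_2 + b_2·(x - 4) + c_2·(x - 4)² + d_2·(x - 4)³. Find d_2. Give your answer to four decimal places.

Write M_i for p''(x_i). With h_i = 1, 3, 1 and divided differences Δ_i = 7, -4, 7, the continuity of p' gives the tridiagonal system
  1·M_0 + 8·M_1 + 3·M_2 = 6(Δ_1 - Δ_0) = -66
  3·M_1 + 8·M_2 + 1·M_3 = 6(Δ_2 - Δ_1) = 66
Clamped end conditions give two more equations: 2h_0·M_0 + h_0·M_1 = 6(Δ_0 - p'(0)) = 6 and h_2·M_2 + 2h_2·M_3 = 6(p'(5) - Δ_2) = -36.
Hence M_0 = 78/7, M_1 = -114/7, M_2 = 124/7, M_3 = -188/7.
On [4, 5], with p_2(x) = a_2 + b_2·(x - 4) + c_2·(x - 4)² + d_2·(x - 4)³: c_2 = M_2/2 = 62/7, d_2 = (M_3 - M_2)/(6h_2) = -52/7, b_2 = Δ_2 - h_2(2M_2 + M_3)/6 = 39/7.

-7.4286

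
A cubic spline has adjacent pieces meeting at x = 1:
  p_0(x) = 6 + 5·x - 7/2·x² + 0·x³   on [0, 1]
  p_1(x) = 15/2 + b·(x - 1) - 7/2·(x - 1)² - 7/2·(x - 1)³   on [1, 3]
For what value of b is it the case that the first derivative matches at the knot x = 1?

-2

p_0'(x) = 5 - 7·x + 0·x², so p_0'(1) = -2. On the right, p_1'(1) = b, so b = -2.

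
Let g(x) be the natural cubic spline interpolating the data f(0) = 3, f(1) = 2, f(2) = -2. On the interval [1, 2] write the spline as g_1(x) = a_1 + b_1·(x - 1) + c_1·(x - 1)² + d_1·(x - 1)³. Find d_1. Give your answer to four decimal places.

0.7500

Write M_i for g''(x_i). With h_i = 1, 1 and divided differences Δ_i = -1, -4, the continuity of g' gives the tridiagonal system
  1·M_0 + 4·M_1 + 1·M_2 = 6(Δ_1 - Δ_0) = -18
Natural end conditions: M_0 = M_2 = 0.
Solving: M_0 = 0, M_1 = -9/2, M_2 = 0.
On [1, 2], with g_1(x) = a_1 + b_1·(x - 1) + c_1·(x - 1)² + d_1·(x - 1)³: c_1 = M_1/2 = -9/4, d_1 = (M_2 - M_1)/(6h_1) = 3/4, b_1 = Δ_1 - h_1(2M_1 + M_2)/6 = -5/2.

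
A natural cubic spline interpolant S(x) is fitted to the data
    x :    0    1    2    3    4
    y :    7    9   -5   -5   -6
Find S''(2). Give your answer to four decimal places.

With M_i denoting the second derivative at x_i, h_i = 1, 1, 1, 1, and Δ_i = (y_(i+1) − y_i)/h_i = 2, -14, 0, -1:
  1·M_0 + 4·M_1 + 1·M_2 = 6(Δ_1 - Δ_0) = -96
  1·M_1 + 4·M_2 + 1·M_3 = 6(Δ_2 - Δ_1) = 84
  1·M_2 + 4·M_3 + 1·M_4 = 6(Δ_3 - Δ_2) = -6
Natural end conditions: M_0 = M_4 = 0.
Hence M_0 = 0, M_1 = -891/28, M_2 = 219/7, M_3 = -261/28, M_4 = 0.

31.2857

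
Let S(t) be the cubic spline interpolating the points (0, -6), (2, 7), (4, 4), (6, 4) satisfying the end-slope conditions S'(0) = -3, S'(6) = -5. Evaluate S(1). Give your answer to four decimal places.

Write M_i for S''(x_i). With h_i = 2, 2, 2 and divided differences Δ_i = 13/2, -3/2, 0, the continuity of S' gives the tridiagonal system
  2·M_0 + 8·M_1 + 2·M_2 = 6(Δ_1 - Δ_0) = -48
  2·M_1 + 8·M_2 + 2·M_3 = 6(Δ_2 - Δ_1) = 9
Clamped end conditions give two more equations: 2h_0·M_0 + h_0·M_1 = 6(Δ_0 - S'(0)) = 57 and h_2·M_2 + 2h_2·M_3 = 6(S'(6) - Δ_2) = -30.
Forward elimination and back-substitution give M_0 = 311/15, M_1 = -389/30, M_2 = 107/15, M_3 = -166/15.
On [0, 2], S(t) = -6 - 3·t + 311/30·t² - 337/120·t³.
With t = 1: S(1) = -173/120.

-1.4417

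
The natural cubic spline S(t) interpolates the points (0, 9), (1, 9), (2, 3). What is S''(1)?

Let m_i = S''(x_i). Step sizes h_i = 1, 1; slopes of the chords Δ_i = (y_(i+1) - y_i)/h_i = 0, -6.
  1·m_0 + 4·m_1 + 1·m_2 = 6(Δ_1 - Δ_0) = -36
Natural end conditions: m_0 = m_2 = 0.
Solving: m_0 = 0, m_1 = -9, m_2 = 0.

-9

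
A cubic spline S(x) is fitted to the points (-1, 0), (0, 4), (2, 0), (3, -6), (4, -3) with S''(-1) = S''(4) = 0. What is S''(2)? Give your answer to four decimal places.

Write σ_i for S''(x_i). With h_i = 1, 2, 1, 1 and divided differences Δ_i = 4, -2, -6, 3, the continuity of S' gives the tridiagonal system
  1·σ_0 + 6·σ_1 + 2·σ_2 = 6(Δ_1 - Δ_0) = -36
  2·σ_1 + 6·σ_2 + 1·σ_3 = 6(Δ_2 - Δ_1) = -24
  1·σ_2 + 4·σ_3 + 1·σ_4 = 6(Δ_3 - Δ_2) = 54
Natural end conditions: σ_0 = σ_4 = 0.
Solving the tridiagonal system: σ_0 = 0, σ_1 = -264/61, σ_2 = -306/61, σ_3 = 900/61, σ_4 = 0.

-5.0164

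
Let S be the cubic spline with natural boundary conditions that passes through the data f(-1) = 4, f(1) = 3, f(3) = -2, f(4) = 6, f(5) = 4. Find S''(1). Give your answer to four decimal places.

Write M_i for S''(x_i). With h_i = 2, 2, 1, 1 and divided differences Δ_i = -1/2, -5/2, 8, -2, the continuity of S' gives the tridiagonal system
  2·M_0 + 8·M_1 + 2·M_2 = 6(Δ_1 - Δ_0) = -12
  2·M_1 + 6·M_2 + 1·M_3 = 6(Δ_2 - Δ_1) = 63
  1·M_2 + 4·M_3 + 1·M_4 = 6(Δ_3 - Δ_2) = -60
Natural end conditions: M_0 = M_4 = 0.
Solving: M_0 = 0, M_1 = -75/14, M_2 = 108/7, M_3 = -132/7, M_4 = 0.

-5.3571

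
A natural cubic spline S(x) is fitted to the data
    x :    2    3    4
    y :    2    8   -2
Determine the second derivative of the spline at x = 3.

-24

With σ_i denoting the second derivative at x_i, h_i = 1, 1, and Δ_i = (y_(i+1) − y_i)/h_i = 6, -10:
  1·σ_0 + 4·σ_1 + 1·σ_2 = 6(Δ_1 - Δ_0) = -96
Natural end conditions: σ_0 = σ_2 = 0.
Forward elimination and back-substitution give σ_0 = 0, σ_1 = -24, σ_2 = 0.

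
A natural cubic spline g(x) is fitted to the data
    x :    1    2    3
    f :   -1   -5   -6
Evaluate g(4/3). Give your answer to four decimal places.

Put m_i = g'' at the i-th knot. Here h = (1, 1) and Δ = (-4, -1), so the interior equations h_(i-1)·m_(i-1) + 2(h_(i-1)+h_i)·m_i + h_i·m_(i+1) = 6(Δ_i − Δ_(i-1)) read
  1·m_0 + 4·m_1 + 1·m_2 = 6(Δ_1 - Δ_0) = 18
Natural end conditions: m_0 = m_2 = 0.
Solving the tridiagonal system: m_0 = 0, m_1 = 9/2, m_2 = 0.
On [1, 2], g(x) = -1 - 19/4·(x - 1) + 0·(x - 1)² + 3/4·(x - 1)³.
With (x - 1) = 1/3: g(4/3) = -23/9.

-2.5556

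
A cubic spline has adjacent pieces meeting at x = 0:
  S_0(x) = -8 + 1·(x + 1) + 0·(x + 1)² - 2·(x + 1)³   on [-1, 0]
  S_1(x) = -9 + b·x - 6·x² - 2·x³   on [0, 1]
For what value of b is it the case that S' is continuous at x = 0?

S_0'(x) = 1 + 0·(x + 1) - 6·(x + 1)², so S_0'(0) = -5. On the right, S_1'(0) = b, so b = -5.

-5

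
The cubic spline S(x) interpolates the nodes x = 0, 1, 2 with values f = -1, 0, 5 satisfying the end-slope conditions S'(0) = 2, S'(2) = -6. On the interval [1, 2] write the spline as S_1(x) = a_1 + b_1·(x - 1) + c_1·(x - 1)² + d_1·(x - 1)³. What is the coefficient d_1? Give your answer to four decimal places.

-10.5000

Write σ_i for S''(x_i). With h_i = 1, 1 and divided differences Δ_i = 1, 5, the continuity of S' gives the tridiagonal system
  1·σ_0 + 4·σ_1 + 1·σ_2 = 6(Δ_1 - Δ_0) = 24
Clamped end conditions give two more equations: 2h_0·σ_0 + h_0·σ_1 = 6(Δ_0 - S'(0)) = -6 and h_1·σ_1 + 2h_1·σ_2 = 6(S'(2) - Δ_1) = -66.
Solving: σ_0 = -13, σ_1 = 20, σ_2 = -43.
On [1, 2], with S_1(x) = a_1 + b_1·(x - 1) + c_1·(x - 1)² + d_1·(x - 1)³: c_1 = σ_1/2 = 10, d_1 = (σ_2 - σ_1)/(6h_1) = -21/2, b_1 = Δ_1 - h_1(2σ_1 + σ_2)/6 = 11/2.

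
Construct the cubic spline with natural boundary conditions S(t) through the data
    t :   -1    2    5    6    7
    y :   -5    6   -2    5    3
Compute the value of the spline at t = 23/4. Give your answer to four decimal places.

3.6945

With m_i denoting the second derivative at x_i, h_i = 3, 3, 1, 1, and Δ_i = (y_(i+1) − y_i)/h_i = 11/3, -8/3, 7, -2:
  3·m_0 + 12·m_1 + 3·m_2 = 6(Δ_1 - Δ_0) = -38
  3·m_1 + 8·m_2 + 1·m_3 = 6(Δ_2 - Δ_1) = 58
  1·m_2 + 4·m_3 + 1·m_4 = 6(Δ_3 - Δ_2) = -54
Natural end conditions: m_0 = m_4 = 0.
Forward elimination and back-substitution give m_0 = 0, m_1 = -509/84, m_2 = 81/7, m_3 = -459/28, m_4 = 0.
On [5, 6], S(t) = -2 + 47/8·(t - 5) + 81/14·(t - 5)² - 261/56·(t - 5)³.
With (t - 5) = 3/4: S(23/4) = 13241/3584.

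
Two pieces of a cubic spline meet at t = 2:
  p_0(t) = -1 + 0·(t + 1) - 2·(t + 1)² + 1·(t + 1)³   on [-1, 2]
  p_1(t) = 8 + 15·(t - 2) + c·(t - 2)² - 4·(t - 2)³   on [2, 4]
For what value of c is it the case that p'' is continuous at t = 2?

p_0''(t) = -4 + 6·(t + 1), so p_0''(2) = 14. On the right, p_1''(2) = 2c, so c = 7.

7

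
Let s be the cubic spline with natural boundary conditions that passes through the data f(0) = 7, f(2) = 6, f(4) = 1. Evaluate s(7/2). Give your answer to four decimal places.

Write m_i for s''(x_i). With h_i = 2, 2 and divided differences Δ_i = -1/2, -5/2, the continuity of s' gives the tridiagonal system
  2·m_0 + 8·m_1 + 2·m_2 = 6(Δ_1 - Δ_0) = -12
Natural end conditions: m_0 = m_2 = 0.
Hence m_0 = 0, m_1 = -3/2, m_2 = 0.
On [2, 4], s(x) = 6 - 3/2·(x - 2) - 3/4·(x - 2)² + 1/8·(x - 2)³.
With (x - 2) = 3/2: s(7/2) = 159/64.

2.4844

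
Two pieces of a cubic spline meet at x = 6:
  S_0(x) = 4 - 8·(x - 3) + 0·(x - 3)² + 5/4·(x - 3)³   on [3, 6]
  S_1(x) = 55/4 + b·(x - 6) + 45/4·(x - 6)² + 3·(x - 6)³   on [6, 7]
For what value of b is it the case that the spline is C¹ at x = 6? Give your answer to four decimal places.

S_0'(x) = -8 + 0·(x - 3) + 15/4·(x - 3)², so S_0'(6) = 103/4. On the right, S_1'(6) = b, so b = 103/4.

25.7500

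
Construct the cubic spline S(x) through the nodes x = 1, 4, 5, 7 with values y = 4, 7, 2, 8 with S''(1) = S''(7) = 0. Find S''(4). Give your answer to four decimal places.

Put M_i = S'' at the i-th knot. Here h = (3, 1, 2) and Δ = (1, -5, 3), so the interior equations h_(i-1)·M_(i-1) + 2(h_(i-1)+h_i)·M_i + h_i·M_(i+1) = 6(Δ_i − Δ_(i-1)) read
  3·M_0 + 8·M_1 + 1·M_2 = 6(Δ_1 - Δ_0) = -36
  1·M_1 + 6·M_2 + 2·M_3 = 6(Δ_2 - Δ_1) = 48
Natural end conditions: M_0 = M_3 = 0.
Hence M_0 = 0, M_1 = -264/47, M_2 = 420/47, M_3 = 0.

-5.6170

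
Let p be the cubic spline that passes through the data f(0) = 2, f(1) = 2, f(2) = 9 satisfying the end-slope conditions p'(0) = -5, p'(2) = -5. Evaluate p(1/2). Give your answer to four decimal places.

With m_i denoting the second derivative at x_i, h_i = 1, 1, and Δ_i = (y_(i+1) − y_i)/h_i = 0, 7:
  1·m_0 + 4·m_1 + 1·m_2 = 6(Δ_1 - Δ_0) = 42
Clamped end conditions give two more equations: 2h_0·m_0 + h_0·m_1 = 6(Δ_0 - p'(0)) = 30 and h_1·m_1 + 2h_1·m_2 = 6(p'(2) - Δ_1) = -72.
Solving the tridiagonal system: m_0 = 9/2, m_1 = 21, m_2 = -93/2.
On [0, 1], p(t) = 2 - 5·t + 9/4·t² + 11/4·t³.
With t = 1/2: p(1/2) = 13/32.

0.4063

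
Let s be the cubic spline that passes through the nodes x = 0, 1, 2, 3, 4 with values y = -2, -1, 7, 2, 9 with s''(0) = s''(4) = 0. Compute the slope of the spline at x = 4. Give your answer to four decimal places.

11.2679

Let M_i = s''(x_i). Step sizes h_i = 1, 1, 1, 1; slopes of the chords Δ_i = (y_(i+1) - y_i)/h_i = 1, 8, -5, 7.
  1·M_0 + 4·M_1 + 1·M_2 = 6(Δ_1 - Δ_0) = 42
  1·M_1 + 4·M_2 + 1·M_3 = 6(Δ_2 - Δ_1) = -78
  1·M_2 + 4·M_3 + 1·M_4 = 6(Δ_3 - Δ_2) = 72
Natural end conditions: M_0 = M_4 = 0.
Solving the tridiagonal system: M_0 = 0, M_1 = 507/28, M_2 = -213/7, M_3 = 717/28, M_4 = 0.
On [3, 4], s'(x) = b_3 + 2c_3·(x - 3) + 3d_3·(x - 3)² with b_3 = Δ_3 - h_3(2M_3 + M_4)/6 = -43/28, c_3 = M_3/2 = 717/56, d_3 = (M_4 - M_3)/(6h_3) = -239/56. So s'(4) = 631/56.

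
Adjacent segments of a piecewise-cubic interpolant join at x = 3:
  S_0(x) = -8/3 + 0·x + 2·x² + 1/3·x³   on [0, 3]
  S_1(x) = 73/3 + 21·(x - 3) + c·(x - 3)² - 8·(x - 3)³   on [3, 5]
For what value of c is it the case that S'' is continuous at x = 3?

5

S_0''(x) = 4 + 2·x, so S_0''(3) = 10. On the right, S_1''(3) = 2c, so c = 5.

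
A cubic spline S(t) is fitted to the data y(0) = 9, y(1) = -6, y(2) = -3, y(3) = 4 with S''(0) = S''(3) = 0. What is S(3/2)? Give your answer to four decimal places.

Put σ_i = S'' at the i-th knot. Here h = (1, 1, 1) and Δ = (-15, 3, 7), so the interior equations h_(i-1)·σ_(i-1) + 2(h_(i-1)+h_i)·σ_i + h_i·σ_(i+1) = 6(Δ_i − Δ_(i-1)) read
  1·σ_0 + 4·σ_1 + 1·σ_2 = 6(Δ_1 - Δ_0) = 108
  1·σ_1 + 4·σ_2 + 1·σ_3 = 6(Δ_2 - Δ_1) = 24
Natural end conditions: σ_0 = σ_3 = 0.
Forward elimination and back-substitution give σ_0 = 0, σ_1 = 136/5, σ_2 = -4/5, σ_3 = 0.
On [1, 2], S(t) = -6 - 89/15·(t - 1) + 68/5·(t - 1)² - 14/3·(t - 1)³.
With (t - 1) = 1/2: S(3/2) = -123/20.

-6.1500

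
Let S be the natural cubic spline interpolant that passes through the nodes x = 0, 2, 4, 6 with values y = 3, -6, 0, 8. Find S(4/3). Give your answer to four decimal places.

With m_i denoting the second derivative at x_i, h_i = 2, 2, 2, and Δ_i = (y_(i+1) − y_i)/h_i = -9/2, 3, 4:
  2·m_0 + 8·m_1 + 2·m_2 = 6(Δ_1 - Δ_0) = 45
  2·m_1 + 8·m_2 + 2·m_3 = 6(Δ_2 - Δ_1) = 6
Natural end conditions: m_0 = m_3 = 0.
Solving the tridiagonal system: m_0 = 0, m_1 = 29/5, m_2 = -7/10, m_3 = 0.
On [0, 2], S(x) = 3 - 193/30·x + 0·x² + 29/60·x³.
With x = 4/3: S(4/3) = -359/81.

-4.4321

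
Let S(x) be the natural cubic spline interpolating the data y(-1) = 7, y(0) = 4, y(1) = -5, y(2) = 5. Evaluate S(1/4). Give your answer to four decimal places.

Let m_i = S''(x_i). Step sizes h_i = 1, 1, 1; slopes of the chords Δ_i = (y_(i+1) - y_i)/h_i = -3, -9, 10.
  1·m_0 + 4·m_1 + 1·m_2 = 6(Δ_1 - Δ_0) = -36
  1·m_1 + 4·m_2 + 1·m_3 = 6(Δ_2 - Δ_1) = 114
Natural end conditions: m_0 = m_3 = 0.
Solving the tridiagonal system: m_0 = 0, m_1 = -86/5, m_2 = 164/5, m_3 = 0.
On [0, 1], S(x) = 4 - 131/15·x - 43/5·x² + 25/3·x³.
With x = 1/4: S(1/4) = 451/320.

1.4094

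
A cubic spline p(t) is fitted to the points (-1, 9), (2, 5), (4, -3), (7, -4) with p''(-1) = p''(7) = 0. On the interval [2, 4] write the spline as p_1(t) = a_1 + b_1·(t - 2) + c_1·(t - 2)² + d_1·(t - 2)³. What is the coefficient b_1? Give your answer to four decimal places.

-3.4583

With m_i denoting the second derivative at x_i, h_i = 3, 2, 3, and Δ_i = (y_(i+1) − y_i)/h_i = -4/3, -4, -1/3:
  3·m_0 + 10·m_1 + 2·m_2 = 6(Δ_1 - Δ_0) = -16
  2·m_1 + 10·m_2 + 3·m_3 = 6(Δ_2 - Δ_1) = 22
Natural end conditions: m_0 = m_3 = 0.
Solving: m_0 = 0, m_1 = -17/8, m_2 = 21/8, m_3 = 0.
On [2, 4], with p_1(t) = a_1 + b_1·(t - 2) + c_1·(t - 2)² + d_1·(t - 2)³: c_1 = m_1/2 = -17/16, d_1 = (m_2 - m_1)/(6h_1) = 19/48, b_1 = Δ_1 - h_1(2m_1 + m_2)/6 = -83/24.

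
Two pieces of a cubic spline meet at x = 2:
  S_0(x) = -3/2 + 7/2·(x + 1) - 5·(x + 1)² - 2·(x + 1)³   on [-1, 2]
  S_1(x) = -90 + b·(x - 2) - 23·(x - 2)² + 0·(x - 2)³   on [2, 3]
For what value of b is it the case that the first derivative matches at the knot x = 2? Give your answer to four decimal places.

S_0'(x) = 7/2 - 10·(x + 1) - 6·(x + 1)², so S_0'(2) = -161/2. On the right, S_1'(2) = b, so b = -161/2.

-80.5000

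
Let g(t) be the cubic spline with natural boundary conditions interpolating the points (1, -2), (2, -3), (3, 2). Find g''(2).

Put m_i = g'' at the i-th knot. Here h = (1, 1) and Δ = (-1, 5), so the interior equations h_(i-1)·m_(i-1) + 2(h_(i-1)+h_i)·m_i + h_i·m_(i+1) = 6(Δ_i − Δ_(i-1)) read
  1·m_0 + 4·m_1 + 1·m_2 = 6(Δ_1 - Δ_0) = 36
Natural end conditions: m_0 = m_2 = 0.
Solving the tridiagonal system: m_0 = 0, m_1 = 9, m_2 = 0.

9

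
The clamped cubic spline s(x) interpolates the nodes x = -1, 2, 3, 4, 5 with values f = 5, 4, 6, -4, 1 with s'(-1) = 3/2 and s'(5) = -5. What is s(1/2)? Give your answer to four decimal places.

Write σ_i for s''(x_i). With h_i = 3, 1, 1, 1 and divided differences Δ_i = -1/3, 2, -10, 5, the continuity of s' gives the tridiagonal system
  3·σ_0 + 8·σ_1 + 1·σ_2 = 6(Δ_1 - Δ_0) = 14
  1·σ_1 + 4·σ_2 + 1·σ_3 = 6(Δ_2 - Δ_1) = -72
  1·σ_2 + 4·σ_3 + 1·σ_4 = 6(Δ_3 - Δ_2) = 90
Clamped end conditions give two more equations: 2h_0·σ_0 + h_0·σ_1 = 6(Δ_0 - s'(-1)) = -11 and h_3·σ_3 + 2h_3·σ_4 = 6(s'(5) - Δ_3) = -60.
Solving the tridiagonal system: σ_0 = -205/36, σ_1 = 139/18, σ_2 = -1105/36, σ_3 = 775/18, σ_4 = -1855/36.
On [-1, 2], s(x) = 5 + 3/2·(x + 1) - 205/72·(x + 1)² + 161/216·(x + 1)³.
With (x + 1) = 3/2: s(1/2) = 215/64.

3.3594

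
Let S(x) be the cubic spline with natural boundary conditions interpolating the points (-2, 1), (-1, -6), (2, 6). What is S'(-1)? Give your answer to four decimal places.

-4.2500

Put m_i = S'' at the i-th knot. Here h = (1, 3) and Δ = (-7, 4), so the interior equations h_(i-1)·m_(i-1) + 2(h_(i-1)+h_i)·m_i + h_i·m_(i+1) = 6(Δ_i − Δ_(i-1)) read
  1·m_0 + 8·m_1 + 3·m_2 = 6(Δ_1 - Δ_0) = 66
Natural end conditions: m_0 = m_2 = 0.
Hence m_0 = 0, m_1 = 33/4, m_2 = 0.
On [-1, 2], S'(x) = b_1 + 2c_1·(x + 1) + 3d_1·(x + 1)² with b_1 = Δ_1 - h_1(2m_1 + m_2)/6 = -17/4, c_1 = m_1/2 = 33/8, d_1 = (m_2 - m_1)/(6h_1) = -11/24. So S'(-1) = -17/4.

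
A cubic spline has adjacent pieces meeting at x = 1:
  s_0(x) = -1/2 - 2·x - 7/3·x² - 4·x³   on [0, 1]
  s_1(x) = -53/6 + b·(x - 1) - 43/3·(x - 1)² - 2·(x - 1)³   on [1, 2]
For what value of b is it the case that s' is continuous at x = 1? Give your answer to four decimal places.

-18.6667

s_0'(x) = -2 - 14/3·x - 12·x², so s_0'(1) = -56/3. On the right, s_1'(1) = b, so b = -56/3.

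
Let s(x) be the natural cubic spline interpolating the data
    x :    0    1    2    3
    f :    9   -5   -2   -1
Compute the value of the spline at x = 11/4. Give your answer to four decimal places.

-0.8594

Let M_i = s''(x_i). Step sizes h_i = 1, 1, 1; slopes of the chords Δ_i = (y_(i+1) - y_i)/h_i = -14, 3, 1.
  1·M_0 + 4·M_1 + 1·M_2 = 6(Δ_1 - Δ_0) = 102
  1·M_1 + 4·M_2 + 1·M_3 = 6(Δ_2 - Δ_1) = -12
Natural end conditions: M_0 = M_3 = 0.
Forward elimination and back-substitution give M_0 = 0, M_1 = 28, M_2 = -10, M_3 = 0.
On [2, 3], s(x) = -2 + 13/3·(x - 2) - 5·(x - 2)² + 5/3·(x - 2)³.
With (x - 2) = 3/4: s(11/4) = -55/64.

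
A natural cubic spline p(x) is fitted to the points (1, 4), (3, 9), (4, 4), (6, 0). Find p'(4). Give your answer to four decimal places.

Write σ_i for p''(x_i). With h_i = 2, 1, 2 and divided differences Δ_i = 5/2, -5, -2, the continuity of p' gives the tridiagonal system
  2·σ_0 + 6·σ_1 + 1·σ_2 = 6(Δ_1 - Δ_0) = -45
  1·σ_1 + 6·σ_2 + 2·σ_3 = 6(Δ_2 - Δ_1) = 18
Natural end conditions: σ_0 = σ_3 = 0.
Hence σ_0 = 0, σ_1 = -288/35, σ_2 = 153/35, σ_3 = 0.
On [4, 6], p'(x) = b_2 + 2c_2·(x - 4) + 3d_2·(x - 4)² with b_2 = Δ_2 - h_2(2σ_2 + σ_3)/6 = -172/35, c_2 = σ_2/2 = 153/70, d_2 = (σ_3 - σ_2)/(6h_2) = -51/140. So p'(4) = -172/35.

-4.9143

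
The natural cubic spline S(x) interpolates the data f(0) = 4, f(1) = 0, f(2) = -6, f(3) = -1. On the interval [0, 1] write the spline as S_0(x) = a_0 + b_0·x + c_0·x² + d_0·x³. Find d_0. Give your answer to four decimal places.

With m_i denoting the second derivative at x_i, h_i = 1, 1, 1, and Δ_i = (y_(i+1) − y_i)/h_i = -4, -6, 5:
  1·m_0 + 4·m_1 + 1·m_2 = 6(Δ_1 - Δ_0) = -12
  1·m_1 + 4·m_2 + 1·m_3 = 6(Δ_2 - Δ_1) = 66
Natural end conditions: m_0 = m_3 = 0.
Solving the tridiagonal system: m_0 = 0, m_1 = -38/5, m_2 = 92/5, m_3 = 0.
On [0, 1], with S_0(x) = a_0 + b_0·x + c_0·x² + d_0·x³: c_0 = m_0/2 = 0, d_0 = (m_1 - m_0)/(6h_0) = -19/15, b_0 = Δ_0 - h_0(2m_0 + m_1)/6 = -41/15.

-1.2667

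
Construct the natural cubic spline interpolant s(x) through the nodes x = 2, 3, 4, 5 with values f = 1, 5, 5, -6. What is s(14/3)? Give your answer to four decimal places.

Let M_i = s''(x_i). Step sizes h_i = 1, 1, 1; slopes of the chords Δ_i = (y_(i+1) - y_i)/h_i = 4, 0, -11.
  1·M_0 + 4·M_1 + 1·M_2 = 6(Δ_1 - Δ_0) = -24
  1·M_1 + 4·M_2 + 1·M_3 = 6(Δ_2 - Δ_1) = -66
Natural end conditions: M_0 = M_3 = 0.
Hence M_0 = 0, M_1 = -2, M_2 = -16, M_3 = 0.
On [4, 5], s(x) = 5 - 17/3·(x - 4) - 8·(x - 4)² + 8/3·(x - 4)³.
With (x - 4) = 2/3: s(14/3) = -125/81.

-1.5432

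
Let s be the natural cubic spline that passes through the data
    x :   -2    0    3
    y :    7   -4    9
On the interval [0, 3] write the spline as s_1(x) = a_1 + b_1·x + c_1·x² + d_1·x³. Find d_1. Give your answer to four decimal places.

Let M_i = s''(x_i). Step sizes h_i = 2, 3; slopes of the chords Δ_i = (y_(i+1) - y_i)/h_i = -11/2, 13/3.
  2·M_0 + 10·M_1 + 3·M_2 = 6(Δ_1 - Δ_0) = 59
Natural end conditions: M_0 = M_2 = 0.
Solving the tridiagonal system: M_0 = 0, M_1 = 59/10, M_2 = 0.
On [0, 3], with s_1(x) = a_1 + b_1·x + c_1·x² + d_1·x³: c_1 = M_1/2 = 59/20, d_1 = (M_2 - M_1)/(6h_1) = -59/180, b_1 = Δ_1 - h_1(2M_1 + M_2)/6 = -47/30.

-0.3278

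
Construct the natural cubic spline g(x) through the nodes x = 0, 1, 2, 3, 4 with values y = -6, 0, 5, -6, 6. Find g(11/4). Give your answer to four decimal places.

With M_i denoting the second derivative at x_i, h_i = 1, 1, 1, 1, and Δ_i = (y_(i+1) − y_i)/h_i = 6, 5, -11, 12:
  1·M_0 + 4·M_1 + 1·M_2 = 6(Δ_1 - Δ_0) = -6
  1·M_1 + 4·M_2 + 1·M_3 = 6(Δ_2 - Δ_1) = -96
  1·M_2 + 4·M_3 + 1·M_4 = 6(Δ_3 - Δ_2) = 138
Natural end conditions: M_0 = M_4 = 0.
Hence M_0 = 0, M_1 = 54/7, M_2 = -258/7, M_3 = 306/7, M_4 = 0.
On [2, 3], g(x) = 5 - 6·(x - 2) - 129/7·(x - 2)² + 94/7·(x - 2)³.
With (x - 2) = 3/4: g(11/4) = -941/224.

-4.2009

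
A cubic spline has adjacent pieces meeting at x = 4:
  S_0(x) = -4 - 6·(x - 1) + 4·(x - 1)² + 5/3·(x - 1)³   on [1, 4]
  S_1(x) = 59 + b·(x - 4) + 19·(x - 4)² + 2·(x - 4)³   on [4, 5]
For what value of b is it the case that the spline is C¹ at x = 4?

S_0'(x) = -6 + 8·(x - 1) + 5·(x - 1)², so S_0'(4) = 63. On the right, S_1'(4) = b, so b = 63.

63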